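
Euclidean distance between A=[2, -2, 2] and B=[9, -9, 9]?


d = √((2-9)² + (-2+ 9)² + (2-9)²)
  = √(49 + 49 + 49)
  = √147 = 12.1244

12.1244


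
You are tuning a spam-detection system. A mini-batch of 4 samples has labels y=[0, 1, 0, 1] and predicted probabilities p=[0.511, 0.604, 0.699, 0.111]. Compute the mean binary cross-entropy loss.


L[0] = -ln(1-0.511) = -ln(0.489) = 0.7154
L[1] = -ln(0.604) = 0.5042
L[2] = -ln(1-0.699) = -ln(0.301) = 1.2006
L[3] = -ln(0.111) = 2.1982
mean = (0.7154 + 0.5042 + 1.2006 + 2.1982)/4 = 1.1546

1.1546


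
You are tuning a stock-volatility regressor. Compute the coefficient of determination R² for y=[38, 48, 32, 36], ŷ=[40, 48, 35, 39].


ȳ = 38.5
SS_res = Σ(y-ŷ)² = 22
SS_tot = Σ(y-ȳ)² = 139
R² = 1 - SS_res/SS_tot = 1 - 0.1583 = 0.8417

0.8417


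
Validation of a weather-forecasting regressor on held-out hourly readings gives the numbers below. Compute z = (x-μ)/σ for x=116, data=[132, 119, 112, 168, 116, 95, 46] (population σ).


μ = 112.5714, σ = 34.3172
z = (116 - 112.5714)/34.3172 = 0.0999

0.0999


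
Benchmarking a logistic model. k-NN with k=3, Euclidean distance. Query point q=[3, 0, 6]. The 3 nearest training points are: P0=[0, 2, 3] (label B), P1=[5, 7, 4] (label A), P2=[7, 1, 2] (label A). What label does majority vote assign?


d(q,P0) = 4.6904  (label B)
d(q,P1) = 7.5498  (label A)
d(q,P2) = 5.7446  (label A)
Votes: A=2, B=1
Majority → A

A


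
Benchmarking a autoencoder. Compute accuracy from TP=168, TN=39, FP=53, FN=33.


Accuracy = (TP+TN)/(TP+TN+FP+FN)
= (168+39)/(293)
= 207/293 = 70.65%

70.65%


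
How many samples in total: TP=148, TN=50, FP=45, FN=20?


Total = TP + TN + FP + FN
= 148 + 50 + 45 + 20
= 263
(Predicted positive: 193, predicted negative: 70)

263


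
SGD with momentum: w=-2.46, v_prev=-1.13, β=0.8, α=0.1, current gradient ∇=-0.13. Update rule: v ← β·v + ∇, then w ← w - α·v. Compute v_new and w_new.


v_new = 0.8·-1.13 - 0.13 = -0.904 - 0.13 = -1.034
w_new = -2.46 - 0.1·-1.034 = -2.46 + 0.1034 = -2.3566

v_new=-1.034, w_new=-2.3566


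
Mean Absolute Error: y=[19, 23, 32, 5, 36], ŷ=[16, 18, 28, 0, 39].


Absolute errors: |19-16|=3, |23-18|=5, |32-28|=4, |5-0|=5, |36-39|=3
Sum = 20
MAE = 20/5 = 4

4


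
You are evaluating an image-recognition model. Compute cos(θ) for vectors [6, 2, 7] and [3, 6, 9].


A·B = 6·3 + 2·6 + 7·9 = 93
‖A‖ = √89 = 9.434, ‖B‖ = √126 = 11.225
cos = 93/(√89·√126) = 93/√11214 = 0.8782

0.8782


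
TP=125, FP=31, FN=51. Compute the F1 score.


Precision = 125/156 = 0.8013
Recall = 125/176 = 0.7102
F1 = 2·P·R/(P+R) = 2·TP/(2·TP+FP+FN) = 250/(250+31+51) = 250/332 = 0.753

0.753


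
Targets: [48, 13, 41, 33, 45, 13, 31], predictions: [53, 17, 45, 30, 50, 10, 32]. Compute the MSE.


Squared errors: (48-53)²=25, (13-17)²=16, (41-45)²=16, (33-30)²=9, (45-50)²=25, (13-10)²=9, (31-32)²=1
Sum = 101
MSE = 101/7 = 101/7

101/7


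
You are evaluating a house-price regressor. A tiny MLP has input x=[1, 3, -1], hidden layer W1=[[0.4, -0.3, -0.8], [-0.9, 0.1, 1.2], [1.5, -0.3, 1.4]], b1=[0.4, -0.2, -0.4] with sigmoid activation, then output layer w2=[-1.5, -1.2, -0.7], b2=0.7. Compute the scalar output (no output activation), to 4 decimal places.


z1[0] = (0.4)·(1) + (-0.3)·(3) + (-0.8)·(-1) + 0.4 = 0.7
z1[1] = (-0.9)·(1) + (0.1)·(3) + (1.2)·(-1) - 0.2 = -2.0
z1[2] = (1.5)·(1) + (-0.3)·(3) + (1.4)·(-1) - 0.4 = -1.2
h = sigmoid(z1) = [0.6682, 0.1192, 0.2315]
output = (-1.5)·(0.6682) + (-1.2)·(0.1192) + (-0.7)·(0.2315) + 0.7 = -0.6074

-0.6074


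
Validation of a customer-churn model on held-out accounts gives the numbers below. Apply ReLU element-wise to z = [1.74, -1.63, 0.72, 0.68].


ReLU(1.74) = max(0, 1.74) = 1.74
ReLU(-1.63) = max(0, -1.63) = 0.0
ReLU(0.72) = max(0, 0.72) = 0.72
ReLU(0.68) = max(0, 0.68) = 0.68
result = [1.74, 0.0, 0.72, 0.68]

[1.74, 0.0, 0.72, 0.68]


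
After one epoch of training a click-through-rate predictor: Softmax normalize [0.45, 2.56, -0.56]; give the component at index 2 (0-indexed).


Exponentials: e^0.45=1.5683, e^2.56=12.9358, e^-0.56=0.5712
Sum = 15.0753
Softmax = [0.104, 0.8581, 0.0379]
p[2] = 0.5712/15.0753 = 0.0379

0.0379


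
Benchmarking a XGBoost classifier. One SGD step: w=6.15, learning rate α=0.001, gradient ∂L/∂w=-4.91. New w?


w_new = w - α·∇
= 6.15 - 0.001·-4.91
= 6.15 + 0.00491
= 6.15491

6.15491


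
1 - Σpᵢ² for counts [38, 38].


Probabilities: [38/76, 38/76] ≈ [0.5, 0.5]
Σpᵢ² = (1444 + 1444)/76² = 2888/5776
Gini = 1 - Σpᵢ² = 1 - 2888/5776 = 0.5

0.5


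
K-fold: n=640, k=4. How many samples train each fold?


Fold size = 640/4 = 160
Training per fold = 640 - 160 = 480

480


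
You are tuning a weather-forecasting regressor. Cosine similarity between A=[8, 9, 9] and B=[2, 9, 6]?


A·B = 8·2 + 9·9 + 9·6 = 151
‖A‖ = √226 = 15.0333, ‖B‖ = √121 = 11
cos = 151/(√226·√121) = 151/√27346 = 0.9131

0.9131


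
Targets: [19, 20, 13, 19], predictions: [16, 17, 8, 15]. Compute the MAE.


Absolute errors: |19-16|=3, |20-17|=3, |13-8|=5, |19-15|=4
Sum = 15
MAE = 15/4 = 15/4

15/4


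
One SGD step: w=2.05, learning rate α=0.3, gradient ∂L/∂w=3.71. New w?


w_new = w - α·∇
= 2.05 - 0.3·3.71
= 2.05 - 1.113
= 0.937

0.937


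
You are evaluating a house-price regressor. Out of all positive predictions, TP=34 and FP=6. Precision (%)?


Precision = TP/(TP+FP)
= 34/(34+6)
= 34/40 = 85.0%

85.0%


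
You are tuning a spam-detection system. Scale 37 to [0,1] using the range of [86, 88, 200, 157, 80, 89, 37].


min=37, max=200
(37-37)/(200-37) = 0/163 = 0.0

0.0


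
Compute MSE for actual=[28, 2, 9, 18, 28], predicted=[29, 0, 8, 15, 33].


Squared errors: (28-29)²=1, (2-0)²=4, (9-8)²=1, (18-15)²=9, (28-33)²=25
Sum = 40
MSE = 40/5 = 8

8


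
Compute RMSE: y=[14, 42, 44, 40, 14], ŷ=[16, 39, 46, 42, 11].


MSE = 30/5 = 6
RMSE = √(30/5) = 2.4495

2.4495


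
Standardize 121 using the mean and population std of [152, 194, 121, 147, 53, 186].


μ = 142.1667, σ = 46.774
z = (121 - 142.1667)/46.774 = -0.4525

-0.4525


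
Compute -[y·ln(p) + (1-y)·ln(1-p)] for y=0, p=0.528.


BCE = -[y·ln(p) + (1-y)·ln(1-p)]
= -0 - 1·ln(1-0.528)
= -ln(0.472) = 0.7508

0.7508


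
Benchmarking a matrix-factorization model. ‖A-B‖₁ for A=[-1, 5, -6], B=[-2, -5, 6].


d = |-1+ 2| + |5+ 5| + |-6-6|
  = 1 + 10 + 12
  = 23

23


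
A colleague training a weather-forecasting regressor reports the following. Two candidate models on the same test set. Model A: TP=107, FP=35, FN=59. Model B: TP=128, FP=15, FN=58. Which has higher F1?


Model A: P=107/142=0.7535, R=107/166=0.6446, F1=2PR/(P+R)=2TP/(2TP+FP+FN)=214/308=0.6948
Model B: P=128/143=0.8951, R=128/186=0.6882, F1=2PR/(P+R)=2TP/(2TP+FP+FN)=256/329=0.7781
0.6948 < 0.7781 → Model B

Model B


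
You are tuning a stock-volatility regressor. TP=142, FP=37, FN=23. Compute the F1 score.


Precision = 142/179 = 0.7933
Recall = 142/165 = 0.8606
F1 = 2·P·R/(P+R) = 2·TP/(2·TP+FP+FN) = 284/(284+37+23) = 284/344 = 0.8256

0.8256


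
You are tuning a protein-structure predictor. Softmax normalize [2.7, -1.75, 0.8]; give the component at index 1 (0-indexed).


Exponentials: e^2.7=14.8797, e^-1.75=0.1738, e^0.8=2.2255
Sum = 17.279
Softmax = [0.8611, 0.0101, 0.1288]
p[1] = 0.1738/17.279 = 0.0101

0.0101


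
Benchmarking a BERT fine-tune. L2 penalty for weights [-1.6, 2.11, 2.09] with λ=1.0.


‖w‖₂² = (-1.6)² + (2.11)² + (2.09)²
     = 2.56 + 4.4521 + 4.3681
     = 11.3802
λ·‖w‖₂² = 1.0·11.3802 = 11.3802

11.3802


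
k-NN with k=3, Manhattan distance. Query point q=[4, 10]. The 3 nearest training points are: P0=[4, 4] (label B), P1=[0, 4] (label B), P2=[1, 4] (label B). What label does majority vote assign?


d(q,P0) = 6  (label B)
d(q,P1) = 10  (label B)
d(q,P2) = 9  (label B)
Votes: A=0, B=3
Majority → B

B


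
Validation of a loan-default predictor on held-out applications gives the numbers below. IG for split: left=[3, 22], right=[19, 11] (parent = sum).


Parent = [22, 33], H_parent = 0.971
H_left = 0.5294 (n=25), H_right = 0.9481 (n=30)
H_children = (25/55)·0.5294 + (30/55)·0.9481 = 0.7578
IG = 0.971 - 0.7578 = 0.2132

0.2132


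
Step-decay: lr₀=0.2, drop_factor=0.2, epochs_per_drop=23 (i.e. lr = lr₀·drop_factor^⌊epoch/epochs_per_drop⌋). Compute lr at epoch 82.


n_drops = ⌊82/23⌋ = 3
lr = 0.2·0.2^3 = 0.2·0.008 = 0.0016

0.0016


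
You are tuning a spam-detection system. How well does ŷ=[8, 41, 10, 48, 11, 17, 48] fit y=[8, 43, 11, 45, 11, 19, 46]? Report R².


ȳ = 26.1429
SS_res = Σ(y-ŷ)² = 22
SS_tot = Σ(y-ȳ)² = 1872.86
R² = 1 - SS_res/SS_tot = 1 - 0.0117 = 0.9883

0.9883


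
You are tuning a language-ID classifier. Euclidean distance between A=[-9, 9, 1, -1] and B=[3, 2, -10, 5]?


d = √((-9-3)² + (9-2)² + (1+ 10)² + (-1-5)²)
  = √(144 + 49 + 121 + 36)
  = √350 = 18.7083

18.7083


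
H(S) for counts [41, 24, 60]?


Probabilities: [41/125, 24/125, 60/125] ≈ [0.328, 0.192, 0.48]
H = -((41/125)·log₂(41/125) + (24/125)·log₂(24/125) + (60/125)·log₂(60/125))
  = 1.4929 bits

1.4929 bits


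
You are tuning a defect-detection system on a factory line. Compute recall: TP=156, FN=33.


Recall = TP/(TP+FN)
= 156/(156+33)
= 156/189 = 82.54%

82.54%


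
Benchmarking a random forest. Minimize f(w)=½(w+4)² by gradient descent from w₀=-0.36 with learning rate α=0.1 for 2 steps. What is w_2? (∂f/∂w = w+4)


step 1: grad = -0.36+4 = 3.64; w = -0.36 - 0.1·(3.64) = -0.724
step 2: grad = -0.724+4 = 3.276; w = -0.724 - 0.1·(3.276) = -1.0516

-1.0516


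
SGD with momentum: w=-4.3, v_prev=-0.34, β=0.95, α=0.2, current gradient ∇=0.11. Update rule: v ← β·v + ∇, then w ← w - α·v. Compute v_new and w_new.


v_new = 0.95·-0.34 + 0.11 = -0.323 + 0.11 = -0.213
w_new = -4.3 - 0.2·-0.213 = -4.3 + 0.0426 = -4.2574

v_new=-0.213, w_new=-4.2574


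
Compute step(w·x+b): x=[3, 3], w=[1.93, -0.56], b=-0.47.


z = (3)·(1.93) + (3)·(-0.56) - 0.47
  = 3.64
step(z) = 1 (z≥0)

1


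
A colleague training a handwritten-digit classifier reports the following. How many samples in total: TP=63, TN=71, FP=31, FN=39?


Total = TP + TN + FP + FN
= 63 + 71 + 31 + 39
= 204
(Predicted positive: 94, predicted negative: 110)

204


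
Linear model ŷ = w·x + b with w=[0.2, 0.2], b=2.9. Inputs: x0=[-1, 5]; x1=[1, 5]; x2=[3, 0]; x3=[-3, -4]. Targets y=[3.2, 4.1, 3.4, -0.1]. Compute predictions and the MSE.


ŷ0 = (0.2)·(-1) + (0.2)·(5) + 2.9 = 3.7
ŷ1 = (0.2)·(1) + (0.2)·(5) + 2.9 = 4.1
ŷ2 = (0.2)·(3) + (0.2)·(0) + 2.9 = 3.5
ŷ3 = (0.2)·(-3) + (0.2)·(-4) + 2.9 = 1.5
errors² = [0.25, 0.0, 0.01, 2.56]
MSE = 2.8200/4 = 0.705

0.705


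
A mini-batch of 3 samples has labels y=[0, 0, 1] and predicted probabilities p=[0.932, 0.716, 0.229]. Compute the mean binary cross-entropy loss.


L[0] = -ln(1-0.932) = -ln(0.068) = 2.6882
L[1] = -ln(1-0.716) = -ln(0.284) = 1.2588
L[2] = -ln(0.229) = 1.474
mean = (2.6882 + 1.2588 + 1.474)/3 = 1.807

1.807


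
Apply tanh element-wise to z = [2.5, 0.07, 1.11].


tanh(2.5) = 0.9866
tanh(0.07) = 0.0699
tanh(1.11) = 0.8041
result = [0.9866, 0.0699, 0.8041]

[0.9866, 0.0699, 0.8041]


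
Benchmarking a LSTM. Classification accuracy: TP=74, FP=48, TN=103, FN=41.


Accuracy = (TP+TN)/(TP+TN+FP+FN)
= (74+103)/(266)
= 177/266 = 66.54%

66.54%


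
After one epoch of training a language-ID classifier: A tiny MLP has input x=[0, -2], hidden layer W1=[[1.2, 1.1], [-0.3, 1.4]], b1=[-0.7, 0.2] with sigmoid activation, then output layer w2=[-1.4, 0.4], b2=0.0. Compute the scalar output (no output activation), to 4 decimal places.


z1[0] = (1.2)·(0) + (1.1)·(-2) - 0.7 = -2.9
z1[1] = (-0.3)·(0) + (1.4)·(-2) + 0.2 = -2.6
h = sigmoid(z1) = [0.0522, 0.0691]
output = (-1.4)·(0.0522) + (0.4)·(0.0691) + 0.0 = -0.0454

-0.0454


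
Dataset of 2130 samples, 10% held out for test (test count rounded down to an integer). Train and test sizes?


Test = ⌊2130·10/100⌋ = 213
Train = 2130 - 213 = 1917

Train: 1917, Test: 213


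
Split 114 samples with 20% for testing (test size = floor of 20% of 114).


Test = ⌊114·20/100⌋ = 22
Train = 114 - 22 = 92

Train: 92, Test: 22


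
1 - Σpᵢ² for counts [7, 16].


Probabilities: [7/23, 16/23] ≈ [0.3043, 0.6957]
Σpᵢ² = (49 + 256)/23² = 305/529
Gini = 1 - Σpᵢ² = 1 - 305/529 = 0.4234

0.4234


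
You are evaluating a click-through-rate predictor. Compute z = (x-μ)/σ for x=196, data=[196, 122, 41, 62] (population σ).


μ = 105.25, σ = 60.2386
z = (196 - 105.25)/60.2386 = 1.5065

1.5065


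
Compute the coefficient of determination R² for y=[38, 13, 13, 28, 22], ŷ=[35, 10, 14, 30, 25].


ȳ = 22.8
SS_res = Σ(y-ŷ)² = 32
SS_tot = Σ(y-ȳ)² = 450.8
R² = 1 - SS_res/SS_tot = 1 - 0.071 = 0.929

0.929


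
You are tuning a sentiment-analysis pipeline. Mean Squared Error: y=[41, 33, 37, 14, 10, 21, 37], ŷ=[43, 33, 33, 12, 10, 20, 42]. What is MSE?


Squared errors: (41-43)²=4, (33-33)²=0, (37-33)²=16, (14-12)²=4, (10-10)²=0, (21-20)²=1, (37-42)²=25
Sum = 50
MSE = 50/7 = 50/7

50/7


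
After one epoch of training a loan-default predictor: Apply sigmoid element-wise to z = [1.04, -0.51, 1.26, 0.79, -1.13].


σ(1.04) = 1/(1+e^-1.04) = 0.7389
σ(-0.51) = 1/(1+e^0.51) = 0.3752
σ(1.26) = 1/(1+e^-1.26) = 0.779
σ(0.79) = 1/(1+e^-0.79) = 0.6878
σ(-1.13) = 1/(1+e^1.13) = 0.2442
result = [0.7389, 0.3752, 0.779, 0.6878, 0.2442]

[0.7389, 0.3752, 0.779, 0.6878, 0.2442]


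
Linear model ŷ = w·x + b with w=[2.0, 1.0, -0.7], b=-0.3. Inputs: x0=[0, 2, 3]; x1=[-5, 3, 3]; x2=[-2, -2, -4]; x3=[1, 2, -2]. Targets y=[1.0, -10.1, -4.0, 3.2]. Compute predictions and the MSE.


ŷ0 = (2.0)·(0) + (1.0)·(2) + (-0.7)·(3) - 0.3 = -0.4
ŷ1 = (2.0)·(-5) + (1.0)·(3) + (-0.7)·(3) - 0.3 = -9.4
ŷ2 = (2.0)·(-2) + (1.0)·(-2) + (-0.7)·(-4) - 0.3 = -3.5
ŷ3 = (2.0)·(1) + (1.0)·(2) + (-0.7)·(-2) - 0.3 = 5.1
errors² = [1.96, 0.49, 0.25, 3.61]
MSE = 6.3100/4 = 1.5775

1.5775


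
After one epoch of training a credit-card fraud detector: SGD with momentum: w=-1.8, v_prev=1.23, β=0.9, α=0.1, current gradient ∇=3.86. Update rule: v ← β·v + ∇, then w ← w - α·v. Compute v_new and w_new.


v_new = 0.9·1.23 + 3.86 = 1.107 + 3.86 = 4.967
w_new = -1.8 - 0.1·4.967 = -1.8 - 0.4967 = -2.2967

v_new=4.967, w_new=-2.2967


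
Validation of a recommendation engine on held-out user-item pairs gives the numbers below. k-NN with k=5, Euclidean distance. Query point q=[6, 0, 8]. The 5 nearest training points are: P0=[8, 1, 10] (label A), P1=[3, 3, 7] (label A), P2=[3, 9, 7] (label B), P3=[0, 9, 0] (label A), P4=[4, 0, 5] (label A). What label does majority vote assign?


d(q,P0) = 3.0  (label A)
d(q,P1) = 4.3589  (label A)
d(q,P2) = 9.5394  (label B)
d(q,P3) = 13.4536  (label A)
d(q,P4) = 3.6056  (label A)
Votes: A=4, B=1
Majority → A

A


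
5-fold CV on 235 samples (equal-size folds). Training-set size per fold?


Fold size = 235/5 = 47
Training per fold = 235 - 47 = 188

188


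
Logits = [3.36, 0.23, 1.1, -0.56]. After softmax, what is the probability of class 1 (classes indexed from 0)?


Exponentials: e^3.36=28.7892, e^0.23=1.2586, e^1.1=3.0042, e^-0.56=0.5712
Sum = 33.6232
Softmax = [0.8562, 0.0374, 0.0893, 0.017]
p[1] = 1.2586/33.6232 = 0.0374

0.0374


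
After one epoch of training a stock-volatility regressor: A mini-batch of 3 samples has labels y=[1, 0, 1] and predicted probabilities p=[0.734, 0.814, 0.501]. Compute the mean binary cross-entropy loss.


L[0] = -ln(0.734) = 0.3092
L[1] = -ln(1-0.814) = -ln(0.186) = 1.682
L[2] = -ln(0.501) = 0.6911
mean = (0.3092 + 1.682 + 0.6911)/3 = 0.8941

0.8941


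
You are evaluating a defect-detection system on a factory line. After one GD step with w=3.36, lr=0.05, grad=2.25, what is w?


w_new = w - α·∇
= 3.36 - 0.05·2.25
= 3.36 - 0.1125
= 3.2475

3.2475


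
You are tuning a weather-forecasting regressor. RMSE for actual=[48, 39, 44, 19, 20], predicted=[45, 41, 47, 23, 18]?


MSE = 42/5 = 8.4
RMSE = √(42/5) = 2.8983

2.8983


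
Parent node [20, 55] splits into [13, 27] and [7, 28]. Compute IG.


Parent = [20, 55], H_parent = 0.8366
H_left = 0.9097 (n=40), H_right = 0.7219 (n=35)
H_children = (40/75)·0.9097 + (35/75)·0.7219 = 0.8221
IG = 0.8366 - 0.8221 = 0.0145

0.0145


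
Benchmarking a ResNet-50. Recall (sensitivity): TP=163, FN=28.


Recall = TP/(TP+FN)
= 163/(163+28)
= 163/191 = 85.34%

85.34%


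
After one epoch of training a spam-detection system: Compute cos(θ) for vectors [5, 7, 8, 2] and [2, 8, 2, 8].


A·B = 5·2 + 7·8 + 8·2 + 2·8 = 98
‖A‖ = √142 = 11.9164, ‖B‖ = √136 = 11.6619
cos = 98/(√142·√136) = 98/√19312 = 0.7052

0.7052


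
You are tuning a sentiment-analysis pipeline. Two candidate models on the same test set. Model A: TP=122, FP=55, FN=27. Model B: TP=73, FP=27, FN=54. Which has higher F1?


Model A: P=122/177=0.6893, R=122/149=0.8188, F1=2PR/(P+R)=2TP/(2TP+FP+FN)=244/326=0.7485
Model B: P=73/100=0.73, R=73/127=0.5748, F1=2PR/(P+R)=2TP/(2TP+FP+FN)=146/227=0.6432
0.7485 > 0.6432 → Model A

Model A


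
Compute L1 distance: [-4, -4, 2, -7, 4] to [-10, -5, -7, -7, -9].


d = |-4+ 10| + |-4+ 5| + |2+ 7| + |-7+ 7| + |4+ 9|
  = 6 + 1 + 9 + 0 + 13
  = 29

29


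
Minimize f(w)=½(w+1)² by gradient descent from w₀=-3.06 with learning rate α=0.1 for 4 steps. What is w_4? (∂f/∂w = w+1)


step 1: grad = -3.06+1 = -2.06; w = -3.06 - 0.1·(-2.06) = -2.854
step 2: grad = -2.854+1 = -1.854; w = -2.854 - 0.1·(-1.854) = -2.6686
step 3: grad = -2.6686+1 = -1.6686; w = -2.6686 - 0.1·(-1.6686) = -2.50174
step 4: grad = -2.50174+1 = -1.50174; w = -2.50174 - 0.1·(-1.50174) = -2.351566

-2.351566


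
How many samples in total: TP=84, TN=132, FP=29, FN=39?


Total = TP + TN + FP + FN
= 84 + 132 + 29 + 39
= 284
(Predicted positive: 113, predicted negative: 171)

284


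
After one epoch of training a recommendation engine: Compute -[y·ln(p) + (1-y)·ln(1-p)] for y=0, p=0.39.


BCE = -[y·ln(p) + (1-y)·ln(1-p)]
= -0 - 1·ln(1-0.39)
= -ln(0.61) = 0.4943

0.4943


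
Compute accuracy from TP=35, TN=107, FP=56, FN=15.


Accuracy = (TP+TN)/(TP+TN+FP+FN)
= (35+107)/(213)
= 142/213 = 66.67%

66.67%


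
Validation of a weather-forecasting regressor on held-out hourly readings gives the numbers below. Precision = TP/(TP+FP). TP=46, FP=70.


Precision = TP/(TP+FP)
= 46/(46+70)
= 46/116 = 39.66%

39.66%


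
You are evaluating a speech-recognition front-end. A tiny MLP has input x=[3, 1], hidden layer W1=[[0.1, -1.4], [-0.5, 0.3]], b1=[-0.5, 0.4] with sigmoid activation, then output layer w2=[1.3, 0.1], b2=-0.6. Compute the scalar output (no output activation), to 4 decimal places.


z1[0] = (0.1)·(3) + (-1.4)·(1) - 0.5 = -1.6
z1[1] = (-0.5)·(3) + (0.3)·(1) + 0.4 = -0.8
h = sigmoid(z1) = [0.168, 0.31]
output = (1.3)·(0.168) + (0.1)·(0.31) - 0.6 = -0.3506

-0.3506


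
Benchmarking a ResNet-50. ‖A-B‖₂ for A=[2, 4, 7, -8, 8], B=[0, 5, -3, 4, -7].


d = √((2-0)² + (4-5)² + (7+ 3)² + (-8-4)² + (8+ 7)²)
  = √(4 + 1 + 100 + 144 + 225)
  = √474 = 21.7715

21.7715


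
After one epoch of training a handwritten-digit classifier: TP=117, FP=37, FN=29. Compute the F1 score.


Precision = 117/154 = 0.7597
Recall = 117/146 = 0.8014
F1 = 2·P·R/(P+R) = 2·TP/(2·TP+FP+FN) = 234/(234+37+29) = 234/300 = 0.78

0.78


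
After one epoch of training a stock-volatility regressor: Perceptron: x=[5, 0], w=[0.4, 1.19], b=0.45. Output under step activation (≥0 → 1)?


z = (5)·(0.4) + (0)·(1.19) + 0.45
  = 2.45
step(z) = 1 (z≥0)

1


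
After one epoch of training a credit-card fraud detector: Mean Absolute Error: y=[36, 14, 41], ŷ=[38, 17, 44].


Absolute errors: |36-38|=2, |14-17|=3, |41-44|=3
Sum = 8
MAE = 8/3 = 8/3

8/3


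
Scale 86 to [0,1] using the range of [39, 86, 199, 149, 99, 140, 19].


min=19, max=199
(86-19)/(199-19) = 67/180 = 0.3722

0.3722


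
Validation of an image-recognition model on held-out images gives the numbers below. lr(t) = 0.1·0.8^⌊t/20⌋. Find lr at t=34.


n_drops = ⌊34/20⌋ = 1
lr = 0.1·0.8^1 = 0.1·0.8 = 0.08

0.08


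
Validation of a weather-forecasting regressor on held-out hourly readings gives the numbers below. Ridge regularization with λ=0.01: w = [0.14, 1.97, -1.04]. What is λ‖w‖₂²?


‖w‖₂² = (0.14)² + (1.97)² + (-1.04)²
     = 0.0196 + 3.8809 + 1.0816
     = 4.9821
λ·‖w‖₂² = 0.01·4.9821 = 0.049821

0.049821


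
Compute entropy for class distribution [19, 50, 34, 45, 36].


Probabilities: [19/184, 50/184, 34/184, 45/184, 36/184] ≈ [0.1033, 0.2717, 0.1848, 0.2446, 0.1957]
H = -((19/184)·log₂(19/184) + (50/184)·log₂(50/184) + (34/184)·log₂(34/184) + (45/184)·log₂(45/184) + (36/184)·log₂(36/184))
  = 2.2566 bits

2.2566 bits


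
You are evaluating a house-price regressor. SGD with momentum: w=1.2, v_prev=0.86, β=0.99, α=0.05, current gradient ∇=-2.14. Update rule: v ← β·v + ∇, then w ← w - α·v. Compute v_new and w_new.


v_new = 0.99·0.86 - 2.14 = 0.8514 - 2.14 = -1.2886
w_new = 1.2 - 0.05·-1.2886 = 1.2 + 0.06443 = 1.26443

v_new=-1.2886, w_new=1.26443


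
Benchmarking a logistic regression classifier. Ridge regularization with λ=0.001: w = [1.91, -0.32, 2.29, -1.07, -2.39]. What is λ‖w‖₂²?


‖w‖₂² = (1.91)² + (-0.32)² + (2.29)² + (-1.07)² + (-2.39)²
     = 3.6481 + 0.1024 + 5.2441 + 1.1449 + 5.7121
     = 15.8516
λ·‖w‖₂² = 0.001·15.8516 = 0.015852

0.015852


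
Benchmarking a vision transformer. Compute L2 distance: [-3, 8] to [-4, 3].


d = √((-3+ 4)² + (8-3)²)
  = √(1 + 25)
  = √26 = 5.099

5.099


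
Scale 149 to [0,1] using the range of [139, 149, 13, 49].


min=13, max=149
(149-13)/(149-13) = 136/136 = 1.0

1.0


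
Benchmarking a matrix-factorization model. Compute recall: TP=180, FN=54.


Recall = TP/(TP+FN)
= 180/(180+54)
= 180/234 = 76.92%

76.92%


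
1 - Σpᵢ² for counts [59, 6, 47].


Probabilities: [59/112, 6/112, 47/112] ≈ [0.5268, 0.0536, 0.4196]
Σpᵢ² = (3481 + 36 + 2209)/112² = 5726/12544
Gini = 1 - Σpᵢ² = 1 - 5726/12544 = 0.5435

0.5435


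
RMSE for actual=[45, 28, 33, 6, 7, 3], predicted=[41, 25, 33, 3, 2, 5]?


MSE = 63/6 = 10.5
RMSE = √(63/6) = 3.2404

3.2404


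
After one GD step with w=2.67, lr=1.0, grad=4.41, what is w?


w_new = w - α·∇
= 2.67 - 1.0·4.41
= 2.67 - 4.41
= -1.74

-1.74


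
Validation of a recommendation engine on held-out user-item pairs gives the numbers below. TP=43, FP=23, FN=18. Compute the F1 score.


Precision = 43/66 = 0.6515
Recall = 43/61 = 0.7049
F1 = 2·P·R/(P+R) = 2·TP/(2·TP+FP+FN) = 86/(86+23+18) = 86/127 = 0.6772

0.6772


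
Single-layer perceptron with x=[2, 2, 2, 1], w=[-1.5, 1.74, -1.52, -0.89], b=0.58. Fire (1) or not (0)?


z = (2)·(-1.5) + (2)·(1.74) + (2)·(-1.52) + (1)·(-0.89) + 0.58
  = -2.87
step(z) = 0 (z<0)

0


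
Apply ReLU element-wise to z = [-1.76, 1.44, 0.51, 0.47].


ReLU(-1.76) = max(0, -1.76) = 0.0
ReLU(1.44) = max(0, 1.44) = 1.44
ReLU(0.51) = max(0, 0.51) = 0.51
ReLU(0.47) = max(0, 0.47) = 0.47
result = [0.0, 1.44, 0.51, 0.47]

[0.0, 1.44, 0.51, 0.47]


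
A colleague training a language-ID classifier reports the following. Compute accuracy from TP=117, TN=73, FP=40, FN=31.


Accuracy = (TP+TN)/(TP+TN+FP+FN)
= (117+73)/(261)
= 190/261 = 72.8%

72.8%


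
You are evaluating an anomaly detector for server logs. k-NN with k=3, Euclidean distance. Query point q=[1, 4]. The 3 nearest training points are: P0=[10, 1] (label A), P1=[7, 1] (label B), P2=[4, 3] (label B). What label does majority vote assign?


d(q,P0) = 9.4868  (label A)
d(q,P1) = 6.7082  (label B)
d(q,P2) = 3.1623  (label B)
Votes: A=1, B=2
Majority → B

B


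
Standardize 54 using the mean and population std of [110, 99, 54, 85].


μ = 87, σ = 21.0119
z = (54 - 87)/21.0119 = -1.5705

-1.5705


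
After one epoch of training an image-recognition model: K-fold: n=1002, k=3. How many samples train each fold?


Fold size = 1002/3 = 334
Training per fold = 1002 - 334 = 668

668


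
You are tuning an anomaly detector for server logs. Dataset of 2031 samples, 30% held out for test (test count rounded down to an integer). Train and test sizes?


Test = ⌊2031·30/100⌋ = 609
Train = 2031 - 609 = 1422

Train: 1422, Test: 609


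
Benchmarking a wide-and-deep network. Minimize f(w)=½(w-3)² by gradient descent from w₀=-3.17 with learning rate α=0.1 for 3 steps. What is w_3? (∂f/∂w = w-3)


step 1: grad = -3.17-3 = -6.17; w = -3.17 - 0.1·(-6.17) = -2.553
step 2: grad = -2.553-3 = -5.553; w = -2.553 - 0.1·(-5.553) = -1.9977
step 3: grad = -1.9977-3 = -4.9977; w = -1.9977 - 0.1·(-4.9977) = -1.49793

-1.49793


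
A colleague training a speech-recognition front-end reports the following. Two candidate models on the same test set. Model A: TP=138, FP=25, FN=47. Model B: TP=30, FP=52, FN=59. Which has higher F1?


Model A: P=138/163=0.8466, R=138/185=0.7459, F1=2PR/(P+R)=2TP/(2TP+FP+FN)=276/348=0.7931
Model B: P=30/82=0.3659, R=30/89=0.3371, F1=2PR/(P+R)=2TP/(2TP+FP+FN)=60/171=0.3509
0.7931 > 0.3509 → Model A

Model A


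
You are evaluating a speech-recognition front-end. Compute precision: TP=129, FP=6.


Precision = TP/(TP+FP)
= 129/(129+6)
= 129/135 = 95.56%

95.56%


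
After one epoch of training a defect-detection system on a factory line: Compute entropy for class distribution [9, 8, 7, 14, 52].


Probabilities: [9/90, 8/90, 7/90, 14/90, 52/90] ≈ [0.1, 0.0889, 0.0778, 0.1556, 0.5778]
H = -((9/90)·log₂(9/90) + (8/90)·log₂(8/90) + (7/90)·log₂(7/90) + (14/90)·log₂(14/90) + (52/90)·log₂(52/90))
  = 1.804 bits

1.804 bits


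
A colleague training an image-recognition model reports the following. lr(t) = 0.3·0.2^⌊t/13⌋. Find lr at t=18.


n_drops = ⌊18/13⌋ = 1
lr = 0.3·0.2^1 = 0.3·0.2 = 0.06

0.06


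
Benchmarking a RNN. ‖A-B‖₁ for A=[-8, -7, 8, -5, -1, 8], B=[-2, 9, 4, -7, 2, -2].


d = |-8+ 2| + |-7-9| + |8-4| + |-5+ 7| + |-1-2| + |8+ 2|
  = 6 + 16 + 4 + 2 + 3 + 10
  = 41

41


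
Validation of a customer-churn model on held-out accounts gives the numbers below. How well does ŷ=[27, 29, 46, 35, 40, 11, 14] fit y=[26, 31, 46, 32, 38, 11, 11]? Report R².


ȳ = 27.8571
SS_res = Σ(y-ŷ)² = 27
SS_tot = Σ(y-ȳ)² = 1030.86
R² = 1 - SS_res/SS_tot = 1 - 0.0262 = 0.9738

0.9738


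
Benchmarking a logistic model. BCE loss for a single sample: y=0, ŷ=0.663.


BCE = -[y·ln(p) + (1-y)·ln(1-p)]
= -0 - 1·ln(1-0.663)
= -ln(0.337) = 1.0877

1.0877


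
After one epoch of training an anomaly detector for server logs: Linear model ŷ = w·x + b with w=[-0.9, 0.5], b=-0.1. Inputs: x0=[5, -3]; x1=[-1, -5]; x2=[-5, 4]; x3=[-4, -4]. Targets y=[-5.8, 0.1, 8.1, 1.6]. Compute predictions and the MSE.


ŷ0 = (-0.9)·(5) + (0.5)·(-3) - 0.1 = -6.1
ŷ1 = (-0.9)·(-1) + (0.5)·(-5) - 0.1 = -1.7
ŷ2 = (-0.9)·(-5) + (0.5)·(4) - 0.1 = 6.4
ŷ3 = (-0.9)·(-4) + (0.5)·(-4) - 0.1 = 1.5
errors² = [0.09, 3.24, 2.89, 0.01]
MSE = 6.2300/4 = 1.5575

1.5575


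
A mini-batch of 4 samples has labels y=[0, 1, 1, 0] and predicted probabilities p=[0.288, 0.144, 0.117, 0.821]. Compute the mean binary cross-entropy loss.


L[0] = -ln(1-0.288) = -ln(0.712) = 0.3397
L[1] = -ln(0.144) = 1.9379
L[2] = -ln(0.117) = 2.1456
L[3] = -ln(1-0.821) = -ln(0.179) = 1.7204
mean = (0.3397 + 1.9379 + 2.1456 + 1.7204)/4 = 1.5359

1.5359


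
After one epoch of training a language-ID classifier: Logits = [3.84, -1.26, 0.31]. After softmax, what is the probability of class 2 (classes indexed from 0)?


Exponentials: e^3.84=46.5255, e^-1.26=0.2837, e^0.31=1.3634
Sum = 48.1726
Softmax = [0.9658, 0.0059, 0.0283]
p[2] = 1.3634/48.1726 = 0.0283

0.0283


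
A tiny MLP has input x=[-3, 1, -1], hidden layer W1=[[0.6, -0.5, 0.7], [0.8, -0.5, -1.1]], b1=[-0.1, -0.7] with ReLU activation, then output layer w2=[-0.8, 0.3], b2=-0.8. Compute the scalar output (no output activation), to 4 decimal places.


z1[0] = (0.6)·(-3) + (-0.5)·(1) + (0.7)·(-1) - 0.1 = -3.1
z1[1] = (0.8)·(-3) + (-0.5)·(1) + (-1.1)·(-1) - 0.7 = -2.5
h = ReLU(z1) = [0.0, 0.0]
output = (-0.8)·(0.0) + (0.3)·(0.0) - 0.8 = -0.8

-0.8


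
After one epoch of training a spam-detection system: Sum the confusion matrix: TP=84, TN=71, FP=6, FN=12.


Total = TP + TN + FP + FN
= 84 + 71 + 6 + 12
= 173
(Predicted positive: 90, predicted negative: 83)

173


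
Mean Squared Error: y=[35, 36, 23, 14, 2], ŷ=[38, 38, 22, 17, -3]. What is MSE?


Squared errors: (35-38)²=9, (36-38)²=4, (23-22)²=1, (14-17)²=9, (2+ 3)²=25
Sum = 48
MSE = 48/5 = 48/5

48/5


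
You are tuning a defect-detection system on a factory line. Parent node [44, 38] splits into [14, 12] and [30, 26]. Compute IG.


Parent = [44, 38], H_parent = 0.9961
H_left = 0.9957 (n=26), H_right = 0.9963 (n=56)
H_children = (26/82)·0.9957 + (56/82)·0.9963 = 0.9961
IG = 0.9961 - 0.9961 = 0.0

0.0


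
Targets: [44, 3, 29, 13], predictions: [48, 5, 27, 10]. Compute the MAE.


Absolute errors: |44-48|=4, |3-5|=2, |29-27|=2, |13-10|=3
Sum = 11
MAE = 11/4 = 11/4

11/4


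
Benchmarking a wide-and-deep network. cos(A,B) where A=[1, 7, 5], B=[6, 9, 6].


A·B = 1·6 + 7·9 + 5·6 = 99
‖A‖ = √75 = 8.6603, ‖B‖ = √153 = 12.3693
cos = 99/(√75·√153) = 99/√11475 = 0.9242

0.9242


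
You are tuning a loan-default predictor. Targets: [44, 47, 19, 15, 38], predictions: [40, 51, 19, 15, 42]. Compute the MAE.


Absolute errors: |44-40|=4, |47-51|=4, |19-19|=0, |15-15|=0, |38-42|=4
Sum = 12
MAE = 12/5 = 12/5

12/5


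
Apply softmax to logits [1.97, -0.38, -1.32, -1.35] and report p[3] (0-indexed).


Exponentials: e^1.97=7.1707, e^-0.38=0.6839, e^-1.32=0.2671, e^-1.35=0.2592
Sum = 8.3809
Softmax = [0.8556, 0.0816, 0.0319, 0.0309]
p[3] = 0.2592/8.3809 = 0.0309

0.0309


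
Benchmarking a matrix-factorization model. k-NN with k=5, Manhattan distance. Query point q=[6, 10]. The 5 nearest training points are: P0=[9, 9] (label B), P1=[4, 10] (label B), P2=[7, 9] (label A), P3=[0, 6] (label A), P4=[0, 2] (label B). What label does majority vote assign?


d(q,P0) = 4  (label B)
d(q,P1) = 2  (label B)
d(q,P2) = 2  (label A)
d(q,P3) = 10  (label A)
d(q,P4) = 14  (label B)
Votes: A=2, B=3
Majority → B

B


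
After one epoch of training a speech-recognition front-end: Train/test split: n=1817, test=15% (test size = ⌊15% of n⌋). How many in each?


Test = ⌊1817·15/100⌋ = 272
Train = 1817 - 272 = 1545

Train: 1545, Test: 272


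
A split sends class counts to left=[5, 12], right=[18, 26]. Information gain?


Parent = [23, 38], H_parent = 0.9559
H_left = 0.874 (n=17), H_right = 0.976 (n=44)
H_children = (17/61)·0.874 + (44/61)·0.976 = 0.9476
IG = 0.9559 - 0.9476 = 0.0083

0.0083


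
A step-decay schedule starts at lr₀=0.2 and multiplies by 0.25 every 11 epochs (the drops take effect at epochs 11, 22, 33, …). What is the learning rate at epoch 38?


n_drops = ⌊38/11⌋ = 3
lr = 0.2·0.25^3 = 0.2·0.015625 = 0.003125

0.003125


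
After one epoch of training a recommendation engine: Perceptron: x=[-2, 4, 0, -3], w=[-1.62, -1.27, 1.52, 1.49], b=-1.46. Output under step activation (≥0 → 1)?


z = (-2)·(-1.62) + (4)·(-1.27) + (0)·(1.52) + (-3)·(1.49) - 1.46
  = -7.77
step(z) = 0 (z<0)

0


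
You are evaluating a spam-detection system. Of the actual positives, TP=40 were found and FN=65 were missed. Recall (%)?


Recall = TP/(TP+FN)
= 40/(40+65)
= 40/105 = 38.1%

38.1%


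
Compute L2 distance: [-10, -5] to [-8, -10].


d = √((-10+ 8)² + (-5+ 10)²)
  = √(4 + 25)
  = √29 = 5.3852

5.3852


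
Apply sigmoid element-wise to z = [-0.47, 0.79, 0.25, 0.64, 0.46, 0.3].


σ(-0.47) = 1/(1+e^0.47) = 0.3846
σ(0.79) = 1/(1+e^-0.79) = 0.6878
σ(0.25) = 1/(1+e^-0.25) = 0.5622
σ(0.64) = 1/(1+e^-0.64) = 0.6548
σ(0.46) = 1/(1+e^-0.46) = 0.613
σ(0.3) = 1/(1+e^-0.3) = 0.5744
result = [0.3846, 0.6878, 0.5622, 0.6548, 0.613, 0.5744]

[0.3846, 0.6878, 0.5622, 0.6548, 0.613, 0.5744]


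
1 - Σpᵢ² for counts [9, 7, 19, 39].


Probabilities: [9/74, 7/74, 19/74, 39/74] ≈ [0.1216, 0.0946, 0.2568, 0.527]
Σpᵢ² = (81 + 49 + 361 + 1521)/74² = 2012/5476
Gini = 1 - Σpᵢ² = 1 - 2012/5476 = 0.6326

0.6326


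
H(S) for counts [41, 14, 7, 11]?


Probabilities: [41/73, 14/73, 7/73, 11/73] ≈ [0.5616, 0.1918, 0.0959, 0.1507]
H = -((41/73)·log₂(41/73) + (14/73)·log₂(14/73) + (7/73)·log₂(7/73) + (11/73)·log₂(11/73))
  = 1.6601 bits

1.6601 bits


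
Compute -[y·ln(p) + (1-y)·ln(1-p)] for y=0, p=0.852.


BCE = -[y·ln(p) + (1-y)·ln(1-p)]
= -0 - 1·ln(1-0.852)
= -ln(0.148) = 1.9105

1.9105


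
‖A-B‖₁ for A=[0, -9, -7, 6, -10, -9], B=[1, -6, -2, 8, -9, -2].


d = |0-1| + |-9+ 6| + |-7+ 2| + |6-8| + |-10+ 9| + |-9+ 2|
  = 1 + 3 + 5 + 2 + 1 + 7
  = 19

19


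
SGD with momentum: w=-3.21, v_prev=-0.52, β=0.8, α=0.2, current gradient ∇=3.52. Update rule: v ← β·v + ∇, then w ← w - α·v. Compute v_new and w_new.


v_new = 0.8·-0.52 + 3.52 = -0.416 + 3.52 = 3.104
w_new = -3.21 - 0.2·3.104 = -3.21 - 0.6208 = -3.8308

v_new=3.104, w_new=-3.8308


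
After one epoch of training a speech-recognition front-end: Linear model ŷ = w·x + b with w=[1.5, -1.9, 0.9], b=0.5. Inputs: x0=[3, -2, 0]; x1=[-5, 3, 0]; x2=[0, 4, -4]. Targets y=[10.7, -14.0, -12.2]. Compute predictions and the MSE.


ŷ0 = (1.5)·(3) + (-1.9)·(-2) + (0.9)·(0) + 0.5 = 8.8
ŷ1 = (1.5)·(-5) + (-1.9)·(3) + (0.9)·(0) + 0.5 = -12.7
ŷ2 = (1.5)·(0) + (-1.9)·(4) + (0.9)·(-4) + 0.5 = -10.7
errors² = [3.61, 1.69, 2.25]
MSE = 7.5500/3 = 2.5167

2.5167


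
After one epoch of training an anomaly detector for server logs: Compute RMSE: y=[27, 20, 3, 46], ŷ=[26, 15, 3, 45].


MSE = 27/4 = 6.75
RMSE = √(27/4) = 2.5981

2.5981


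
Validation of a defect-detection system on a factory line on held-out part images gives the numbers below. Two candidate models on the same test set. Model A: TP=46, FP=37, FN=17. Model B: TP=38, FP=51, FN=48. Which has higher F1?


Model A: P=46/83=0.5542, R=46/63=0.7302, F1=2PR/(P+R)=2TP/(2TP+FP+FN)=92/146=0.6301
Model B: P=38/89=0.427, R=38/86=0.4419, F1=2PR/(P+R)=2TP/(2TP+FP+FN)=76/175=0.4343
0.6301 > 0.4343 → Model A

Model A


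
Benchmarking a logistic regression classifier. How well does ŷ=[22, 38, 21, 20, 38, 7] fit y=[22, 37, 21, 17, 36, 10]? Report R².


ȳ = 23.8333
SS_res = Σ(y-ŷ)² = 23
SS_tot = Σ(y-ȳ)² = 570.83
R² = 1 - SS_res/SS_tot = 1 - 0.0403 = 0.9597

0.9597


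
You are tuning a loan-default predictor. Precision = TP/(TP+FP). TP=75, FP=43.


Precision = TP/(TP+FP)
= 75/(75+43)
= 75/118 = 63.56%

63.56%


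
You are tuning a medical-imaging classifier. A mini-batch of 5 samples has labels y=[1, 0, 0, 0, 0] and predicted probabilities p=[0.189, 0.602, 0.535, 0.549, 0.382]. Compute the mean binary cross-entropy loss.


L[0] = -ln(0.189) = 1.666
L[1] = -ln(1-0.602) = -ln(0.398) = 0.9213
L[2] = -ln(1-0.535) = -ln(0.465) = 0.7657
L[3] = -ln(1-0.549) = -ln(0.451) = 0.7963
L[4] = -ln(1-0.382) = -ln(0.618) = 0.4813
mean = (1.666 + 0.9213 + 0.7657 + 0.7963 + 0.4813)/5 = 0.9261

0.9261


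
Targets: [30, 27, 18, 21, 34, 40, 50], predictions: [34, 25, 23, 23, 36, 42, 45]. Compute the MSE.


Squared errors: (30-34)²=16, (27-25)²=4, (18-23)²=25, (21-23)²=4, (34-36)²=4, (40-42)²=4, (50-45)²=25
Sum = 82
MSE = 82/7 = 82/7

82/7


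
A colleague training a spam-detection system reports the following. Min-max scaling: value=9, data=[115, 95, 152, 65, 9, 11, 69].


min=9, max=152
(9-9)/(152-9) = 0/143 = 0.0

0.0


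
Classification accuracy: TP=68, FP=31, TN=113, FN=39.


Accuracy = (TP+TN)/(TP+TN+FP+FN)
= (68+113)/(251)
= 181/251 = 72.11%

72.11%


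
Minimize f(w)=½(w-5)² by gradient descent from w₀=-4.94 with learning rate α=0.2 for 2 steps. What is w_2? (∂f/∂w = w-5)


step 1: grad = -4.94-5 = -9.94; w = -4.94 - 0.2·(-9.94) = -2.952
step 2: grad = -2.952-5 = -7.952; w = -2.952 - 0.2·(-7.952) = -1.3616

-1.3616


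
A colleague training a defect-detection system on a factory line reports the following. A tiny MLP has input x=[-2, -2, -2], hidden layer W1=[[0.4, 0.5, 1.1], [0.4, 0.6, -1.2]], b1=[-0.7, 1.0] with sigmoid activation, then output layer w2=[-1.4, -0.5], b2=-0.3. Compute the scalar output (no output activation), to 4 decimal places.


z1[0] = (0.4)·(-2) + (0.5)·(-2) + (1.1)·(-2) - 0.7 = -4.7
z1[1] = (0.4)·(-2) + (0.6)·(-2) + (-1.2)·(-2) + 1.0 = 1.4
h = sigmoid(z1) = [0.009, 0.8022]
output = (-1.4)·(0.009) + (-0.5)·(0.8022) - 0.3 = -0.7137

-0.7137


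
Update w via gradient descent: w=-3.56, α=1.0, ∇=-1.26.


w_new = w - α·∇
= -3.56 - 1.0·-1.26
= -3.56 + 1.26
= -2.3

-2.3


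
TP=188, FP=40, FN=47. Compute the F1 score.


Precision = 188/228 = 0.8246
Recall = 188/235 = 0.8
F1 = 2·P·R/(P+R) = 2·TP/(2·TP+FP+FN) = 376/(376+40+47) = 376/463 = 0.8121

0.8121


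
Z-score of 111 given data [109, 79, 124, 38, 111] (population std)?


μ = 92.2, σ = 30.8506
z = (111 - 92.2)/30.8506 = 0.6094

0.6094


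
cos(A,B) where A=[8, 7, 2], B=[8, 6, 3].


A·B = 8·8 + 7·6 + 2·3 = 112
‖A‖ = √117 = 10.8167, ‖B‖ = √109 = 10.4403
cos = 112/(√117·√109) = 112/√12753 = 0.9918

0.9918


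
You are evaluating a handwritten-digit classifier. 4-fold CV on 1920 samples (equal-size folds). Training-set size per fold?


Fold size = 1920/4 = 480
Training per fold = 1920 - 480 = 1440

1440


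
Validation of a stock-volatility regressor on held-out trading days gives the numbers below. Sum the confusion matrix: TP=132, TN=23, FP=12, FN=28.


Total = TP + TN + FP + FN
= 132 + 23 + 12 + 28
= 195
(Predicted positive: 144, predicted negative: 51)

195


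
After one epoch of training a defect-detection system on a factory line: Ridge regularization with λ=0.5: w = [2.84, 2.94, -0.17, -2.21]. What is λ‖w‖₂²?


‖w‖₂² = (2.84)² + (2.94)² + (-0.17)² + (-2.21)²
     = 8.0656 + 8.6436 + 0.0289 + 4.8841
     = 21.6222
λ·‖w‖₂² = 0.5·21.6222 = 10.8111

10.8111


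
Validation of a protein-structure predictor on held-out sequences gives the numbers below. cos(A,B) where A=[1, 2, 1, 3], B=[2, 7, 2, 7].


A·B = 1·2 + 2·7 + 1·2 + 3·7 = 39
‖A‖ = √15 = 3.873, ‖B‖ = √106 = 10.2956
cos = 39/(√15·√106) = 39/√1590 = 0.9781

0.9781


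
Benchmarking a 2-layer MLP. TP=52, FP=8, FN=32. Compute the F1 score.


Precision = 52/60 = 0.8667
Recall = 52/84 = 0.619
F1 = 2·P·R/(P+R) = 2·TP/(2·TP+FP+FN) = 104/(104+8+32) = 104/144 = 0.7222

0.7222


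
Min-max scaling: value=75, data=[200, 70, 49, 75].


min=49, max=200
(75-49)/(200-49) = 26/151 = 0.1722

0.1722


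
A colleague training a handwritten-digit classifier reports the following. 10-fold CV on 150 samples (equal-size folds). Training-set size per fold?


Fold size = 150/10 = 15
Training per fold = 150 - 15 = 135

135


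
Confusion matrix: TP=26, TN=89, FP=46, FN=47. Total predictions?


Total = TP + TN + FP + FN
= 26 + 89 + 46 + 47
= 208
(Predicted positive: 72, predicted negative: 136)

208


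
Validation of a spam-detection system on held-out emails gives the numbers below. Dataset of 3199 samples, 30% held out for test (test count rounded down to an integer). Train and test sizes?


Test = ⌊3199·30/100⌋ = 959
Train = 3199 - 959 = 2240

Train: 2240, Test: 959
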